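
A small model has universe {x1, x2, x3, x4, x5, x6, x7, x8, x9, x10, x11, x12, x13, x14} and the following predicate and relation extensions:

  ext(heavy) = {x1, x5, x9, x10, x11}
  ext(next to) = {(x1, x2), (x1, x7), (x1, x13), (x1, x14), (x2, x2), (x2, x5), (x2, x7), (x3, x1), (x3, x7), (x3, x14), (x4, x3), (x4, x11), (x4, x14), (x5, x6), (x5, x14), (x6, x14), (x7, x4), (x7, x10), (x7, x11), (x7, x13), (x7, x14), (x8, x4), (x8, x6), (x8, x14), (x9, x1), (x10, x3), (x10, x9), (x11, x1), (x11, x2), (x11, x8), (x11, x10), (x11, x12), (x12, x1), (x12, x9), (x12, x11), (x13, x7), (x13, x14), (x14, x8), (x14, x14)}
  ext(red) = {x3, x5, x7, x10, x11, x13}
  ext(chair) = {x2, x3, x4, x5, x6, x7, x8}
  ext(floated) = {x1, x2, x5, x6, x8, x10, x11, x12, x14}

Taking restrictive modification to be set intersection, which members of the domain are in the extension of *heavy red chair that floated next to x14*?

{x5}

⟦that floated⟧ = ⟦floated⟧ = {x1, x2, x5, x6, x8, x10, x11, x12, x14}
⟦next to x14⟧ = {x : ⟨x, x14⟩ ∈ ⟦next to⟧} = {x1, x3, x4, x5, x6, x7, x8, x13, x14}
⟦chair⟧ = {x2, x3, x4, x5, x6, x7, x8}
… ∩ ⟦that floated⟧ = {x2, x3, x4, x5, x6, x7, x8} ∩ {x1, x2, x5, x6, x8, x10, x11, x12, x14} = {x2, x5, x6, x8}
… ∩ ⟦next to x14⟧ = {x2, x5, x6, x8} ∩ {x1, x3, x4, x5, x6, x7, x8, x13, x14} = {x5, x6, x8}
… ∩ ⟦heavy⟧ = {x5, x6, x8} ∩ {x1, x5, x9, x10, x11} = {x5}
… ∩ ⟦red⟧ = {x5} ∩ {x3, x5, x7, x10, x11, x13} = {x5}
So ⟦heavy red chair that floated next to x14⟧ = {x5}.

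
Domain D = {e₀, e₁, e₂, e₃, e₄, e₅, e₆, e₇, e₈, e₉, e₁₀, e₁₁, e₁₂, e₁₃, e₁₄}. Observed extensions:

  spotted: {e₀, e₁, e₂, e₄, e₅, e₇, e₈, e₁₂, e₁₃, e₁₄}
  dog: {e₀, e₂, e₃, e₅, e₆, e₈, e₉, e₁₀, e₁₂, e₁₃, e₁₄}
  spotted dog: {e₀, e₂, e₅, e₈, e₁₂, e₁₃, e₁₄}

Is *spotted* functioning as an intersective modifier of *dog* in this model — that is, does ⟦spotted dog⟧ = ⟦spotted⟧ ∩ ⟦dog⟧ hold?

yes

⟦spotted⟧ ∩ ⟦dog⟧ = {e₀, e₁, e₂, e₄, e₅, e₇, e₈, e₁₂, e₁₃, e₁₄} ∩ {e₀, e₂, e₃, e₅, e₆, e₈, e₉, e₁₀, e₁₂, e₁₃, e₁₄} = {e₀, e₂, e₅, e₈, e₁₂, e₁₃, e₁₄}
Observed ⟦spotted dog⟧ = {e₀, e₂, e₅, e₈, e₁₂, e₁₃, e₁₄}.
These coincide, so the modifier is intersective here.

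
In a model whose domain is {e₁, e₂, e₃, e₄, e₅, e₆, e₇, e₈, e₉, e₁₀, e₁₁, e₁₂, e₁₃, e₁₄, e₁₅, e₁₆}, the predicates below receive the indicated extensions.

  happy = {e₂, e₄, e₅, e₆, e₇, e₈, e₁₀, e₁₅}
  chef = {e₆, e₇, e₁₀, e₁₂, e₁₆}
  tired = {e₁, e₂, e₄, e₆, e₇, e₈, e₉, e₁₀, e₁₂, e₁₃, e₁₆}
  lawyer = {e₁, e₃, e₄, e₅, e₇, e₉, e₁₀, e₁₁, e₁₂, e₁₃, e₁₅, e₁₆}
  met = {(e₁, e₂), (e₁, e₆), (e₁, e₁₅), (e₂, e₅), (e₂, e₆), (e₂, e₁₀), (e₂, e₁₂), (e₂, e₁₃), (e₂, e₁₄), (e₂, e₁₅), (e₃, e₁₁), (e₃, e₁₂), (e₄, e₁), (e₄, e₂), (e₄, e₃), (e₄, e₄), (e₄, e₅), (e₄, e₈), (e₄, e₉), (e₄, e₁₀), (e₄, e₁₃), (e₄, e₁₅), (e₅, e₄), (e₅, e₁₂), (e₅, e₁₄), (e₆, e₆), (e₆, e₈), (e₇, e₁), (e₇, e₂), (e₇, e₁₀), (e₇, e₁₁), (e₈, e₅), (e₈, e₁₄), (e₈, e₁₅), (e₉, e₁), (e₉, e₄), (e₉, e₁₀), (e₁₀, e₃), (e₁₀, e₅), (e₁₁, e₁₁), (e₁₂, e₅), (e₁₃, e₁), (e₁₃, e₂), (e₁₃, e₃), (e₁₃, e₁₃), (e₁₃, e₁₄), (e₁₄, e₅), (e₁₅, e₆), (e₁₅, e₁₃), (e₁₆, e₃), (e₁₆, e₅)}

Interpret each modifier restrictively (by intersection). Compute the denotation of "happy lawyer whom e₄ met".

⟦whom e₄ met⟧ = {x : ⟨e₄, x⟩ ∈ ⟦met⟧} = {e₁, e₂, e₃, e₄, e₅, e₈, e₉, e₁₀, e₁₃, e₁₅}
⟦lawyer⟧ = {e₁, e₃, e₄, e₅, e₇, e₉, e₁₀, e₁₁, e₁₂, e₁₃, e₁₅, e₁₆}
… ∩ ⟦whom e₄ met⟧ = {e₁, e₃, e₄, e₅, e₇, e₉, e₁₀, e₁₁, e₁₂, e₁₃, e₁₅, e₁₆} ∩ {e₁, e₂, e₃, e₄, e₅, e₈, e₉, e₁₀, e₁₃, e₁₅} = {e₁, e₃, e₄, e₅, e₉, e₁₀, e₁₃, e₁₅}
… ∩ ⟦happy⟧ = {e₁, e₃, e₄, e₅, e₉, e₁₀, e₁₃, e₁₅} ∩ {e₂, e₄, e₅, e₆, e₇, e₈, e₁₀, e₁₅} = {e₄, e₅, e₁₀, e₁₅}
So ⟦happy lawyer whom e₄ met⟧ = {e₄, e₅, e₁₀, e₁₅}.

{e₄, e₅, e₁₀, e₁₅}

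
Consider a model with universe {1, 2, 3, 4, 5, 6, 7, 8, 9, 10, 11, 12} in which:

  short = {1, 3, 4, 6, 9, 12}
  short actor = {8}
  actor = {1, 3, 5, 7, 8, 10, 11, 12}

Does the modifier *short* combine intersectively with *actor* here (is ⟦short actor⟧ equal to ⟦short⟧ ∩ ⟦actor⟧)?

⟦short⟧ ∩ ⟦actor⟧ = {1, 3, 4, 6, 9, 12} ∩ {1, 3, 5, 7, 8, 10, 11, 12} = {1, 3, 12}
Observed ⟦short actor⟧ = {8}.
These differ, so the modifier is not intersective in this model.

no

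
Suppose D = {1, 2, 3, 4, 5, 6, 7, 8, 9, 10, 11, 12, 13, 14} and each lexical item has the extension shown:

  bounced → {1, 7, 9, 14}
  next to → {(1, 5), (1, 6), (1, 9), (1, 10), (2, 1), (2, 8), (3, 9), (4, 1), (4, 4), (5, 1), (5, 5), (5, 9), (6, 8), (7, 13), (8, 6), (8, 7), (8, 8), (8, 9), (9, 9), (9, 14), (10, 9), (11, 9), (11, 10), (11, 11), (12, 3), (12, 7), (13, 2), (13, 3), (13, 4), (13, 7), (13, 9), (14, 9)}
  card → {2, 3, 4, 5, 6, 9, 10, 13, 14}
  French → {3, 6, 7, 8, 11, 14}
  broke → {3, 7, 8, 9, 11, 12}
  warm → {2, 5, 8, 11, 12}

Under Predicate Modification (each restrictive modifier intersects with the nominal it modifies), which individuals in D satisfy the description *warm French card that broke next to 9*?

∅

⟦that broke⟧ = ⟦broke⟧ = {3, 7, 8, 9, 11, 12}
⟦next to 9⟧ = {x : ⟨x, 9⟩ ∈ ⟦next to⟧} = {1, 3, 5, 8, 9, 10, 11, 13, 14}
⟦card⟧ = {2, 3, 4, 5, 6, 9, 10, 13, 14}
… ∩ ⟦that broke⟧ = {2, 3, 4, 5, 6, 9, 10, 13, 14} ∩ {3, 7, 8, 9, 11, 12} = {3, 9}
… ∩ ⟦next to 9⟧ = {3, 9} ∩ {1, 3, 5, 8, 9, 10, 11, 13, 14} = {3, 9}
… ∩ ⟦warm⟧ = {3, 9} ∩ {2, 5, 8, 11, 12} = ∅
… ∩ ⟦French⟧ = ∅ ∩ {3, 6, 7, 8, 11, 14} = ∅
So ⟦warm French card that broke next to 9⟧ = ∅.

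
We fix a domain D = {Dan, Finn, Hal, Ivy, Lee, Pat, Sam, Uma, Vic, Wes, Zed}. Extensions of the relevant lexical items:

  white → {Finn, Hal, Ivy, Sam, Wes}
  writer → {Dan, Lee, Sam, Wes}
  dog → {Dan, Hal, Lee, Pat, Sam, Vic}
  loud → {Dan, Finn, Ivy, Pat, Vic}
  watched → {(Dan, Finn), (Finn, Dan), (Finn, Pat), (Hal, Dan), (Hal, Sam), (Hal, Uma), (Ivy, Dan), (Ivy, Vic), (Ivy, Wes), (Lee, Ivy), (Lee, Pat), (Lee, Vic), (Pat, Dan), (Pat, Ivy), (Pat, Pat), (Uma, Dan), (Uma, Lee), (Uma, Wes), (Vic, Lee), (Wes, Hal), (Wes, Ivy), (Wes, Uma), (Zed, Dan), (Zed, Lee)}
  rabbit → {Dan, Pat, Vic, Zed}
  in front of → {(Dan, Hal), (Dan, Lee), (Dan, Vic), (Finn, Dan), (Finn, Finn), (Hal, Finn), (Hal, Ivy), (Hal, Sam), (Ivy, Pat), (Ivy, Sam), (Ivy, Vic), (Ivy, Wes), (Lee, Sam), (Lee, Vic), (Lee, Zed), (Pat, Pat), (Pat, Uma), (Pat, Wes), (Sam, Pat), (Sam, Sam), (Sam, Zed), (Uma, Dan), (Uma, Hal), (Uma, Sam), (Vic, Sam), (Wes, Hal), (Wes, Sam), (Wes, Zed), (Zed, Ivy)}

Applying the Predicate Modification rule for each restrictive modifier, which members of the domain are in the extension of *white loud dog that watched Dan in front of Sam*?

⟦that watched Dan⟧ = {x : ⟨x, Dan⟩ ∈ ⟦watched⟧} = {Finn, Hal, Ivy, Pat, Uma, Zed}
⟦in front of Sam⟧ = {x : ⟨x, Sam⟩ ∈ ⟦in front of⟧} = {Hal, Ivy, Lee, Sam, Uma, Vic, Wes}
⟦dog⟧ = {Dan, Hal, Lee, Pat, Sam, Vic}
… ∩ ⟦that watched Dan⟧ = {Dan, Hal, Lee, Pat, Sam, Vic} ∩ {Finn, Hal, Ivy, Pat, Uma, Zed} = {Hal, Pat}
… ∩ ⟦in front of Sam⟧ = {Hal, Pat} ∩ {Hal, Ivy, Lee, Sam, Uma, Vic, Wes} = {Hal}
… ∩ ⟦white⟧ = {Hal} ∩ {Finn, Hal, Ivy, Sam, Wes} = {Hal}
… ∩ ⟦loud⟧ = {Hal} ∩ {Dan, Finn, Ivy, Pat, Vic} = ∅
So ⟦white loud dog that watched Dan in front of Sam⟧ = {}.

{}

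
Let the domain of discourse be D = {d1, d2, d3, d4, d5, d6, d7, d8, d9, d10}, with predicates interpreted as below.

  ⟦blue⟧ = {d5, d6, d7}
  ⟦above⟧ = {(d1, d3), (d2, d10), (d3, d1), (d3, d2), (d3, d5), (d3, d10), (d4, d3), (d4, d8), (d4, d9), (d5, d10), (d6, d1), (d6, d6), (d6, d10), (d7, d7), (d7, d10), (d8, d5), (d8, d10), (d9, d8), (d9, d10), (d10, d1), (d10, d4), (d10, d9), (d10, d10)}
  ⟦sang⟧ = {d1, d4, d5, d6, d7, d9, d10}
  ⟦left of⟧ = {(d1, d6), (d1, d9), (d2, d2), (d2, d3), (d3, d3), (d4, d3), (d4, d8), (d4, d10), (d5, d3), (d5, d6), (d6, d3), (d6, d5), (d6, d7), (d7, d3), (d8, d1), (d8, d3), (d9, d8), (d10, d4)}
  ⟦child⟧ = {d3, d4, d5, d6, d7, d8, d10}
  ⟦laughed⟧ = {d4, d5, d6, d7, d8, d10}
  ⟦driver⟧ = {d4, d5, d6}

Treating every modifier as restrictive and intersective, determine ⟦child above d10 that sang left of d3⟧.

{d5, d6, d7}

⟦above d10⟧ = {x : ⟨x, d10⟩ ∈ ⟦above⟧} = {d2, d3, d5, d6, d7, d8, d9, d10}
⟦that sang⟧ = ⟦sang⟧ = {d1, d4, d5, d6, d7, d9, d10}
⟦left of d3⟧ = {x : ⟨x, d3⟩ ∈ ⟦left of⟧} = {d2, d3, d4, d5, d6, d7, d8}
⟦child⟧ = {d3, d4, d5, d6, d7, d8, d10}
… ∩ ⟦above d10⟧ = {d3, d4, d5, d6, d7, d8, d10} ∩ {d2, d3, d5, d6, d7, d8, d9, d10} = {d3, d5, d6, d7, d8, d10}
… ∩ ⟦that sang⟧ = {d3, d5, d6, d7, d8, d10} ∩ {d1, d4, d5, d6, d7, d9, d10} = {d5, d6, d7, d10}
… ∩ ⟦left of d3⟧ = {d5, d6, d7, d10} ∩ {d2, d3, d4, d5, d6, d7, d8} = {d5, d6, d7}
So ⟦child above d10 that sang left of d3⟧ = {d5, d6, d7}.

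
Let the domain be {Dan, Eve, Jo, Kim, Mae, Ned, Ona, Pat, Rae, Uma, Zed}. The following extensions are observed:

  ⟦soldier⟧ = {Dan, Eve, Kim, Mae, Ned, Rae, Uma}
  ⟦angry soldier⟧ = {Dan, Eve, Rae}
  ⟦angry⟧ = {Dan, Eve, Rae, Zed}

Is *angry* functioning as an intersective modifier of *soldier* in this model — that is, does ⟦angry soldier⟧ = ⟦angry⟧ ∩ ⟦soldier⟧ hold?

yes

⟦angry⟧ ∩ ⟦soldier⟧ = {Dan, Eve, Rae, Zed} ∩ {Dan, Eve, Kim, Mae, Ned, Rae, Uma} = {Dan, Eve, Rae}
Observed ⟦angry soldier⟧ = {Dan, Eve, Rae}.
These coincide, so the modifier is intersective here.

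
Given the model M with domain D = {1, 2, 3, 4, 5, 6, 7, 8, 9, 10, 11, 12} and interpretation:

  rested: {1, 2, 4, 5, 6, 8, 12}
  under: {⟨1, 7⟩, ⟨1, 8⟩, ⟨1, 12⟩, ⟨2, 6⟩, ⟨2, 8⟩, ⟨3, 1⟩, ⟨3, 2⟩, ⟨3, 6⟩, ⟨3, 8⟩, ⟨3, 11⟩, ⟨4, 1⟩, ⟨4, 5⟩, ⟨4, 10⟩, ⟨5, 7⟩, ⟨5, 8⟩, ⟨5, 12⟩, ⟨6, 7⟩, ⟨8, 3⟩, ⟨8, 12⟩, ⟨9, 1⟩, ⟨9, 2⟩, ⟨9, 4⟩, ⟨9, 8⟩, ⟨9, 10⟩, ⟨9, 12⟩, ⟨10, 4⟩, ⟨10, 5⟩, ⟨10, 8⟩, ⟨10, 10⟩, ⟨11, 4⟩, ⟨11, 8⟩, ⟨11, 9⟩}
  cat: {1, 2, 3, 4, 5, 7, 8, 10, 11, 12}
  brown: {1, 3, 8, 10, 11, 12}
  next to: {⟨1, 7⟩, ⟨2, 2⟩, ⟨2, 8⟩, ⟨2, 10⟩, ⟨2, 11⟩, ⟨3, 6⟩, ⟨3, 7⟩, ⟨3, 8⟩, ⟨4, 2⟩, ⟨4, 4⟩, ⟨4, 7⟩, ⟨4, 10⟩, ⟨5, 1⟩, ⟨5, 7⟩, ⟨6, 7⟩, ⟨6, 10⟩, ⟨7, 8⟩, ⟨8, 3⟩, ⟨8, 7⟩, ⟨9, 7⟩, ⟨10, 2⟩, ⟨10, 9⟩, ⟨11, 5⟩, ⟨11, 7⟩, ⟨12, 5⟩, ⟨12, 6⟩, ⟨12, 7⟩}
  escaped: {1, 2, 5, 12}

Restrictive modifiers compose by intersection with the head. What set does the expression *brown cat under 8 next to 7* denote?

⟦under 8⟧ = {x : ⟨x, 8⟩ ∈ ⟦under⟧} = {1, 2, 3, 5, 9, 10, 11}
⟦next to 7⟧ = {x : ⟨x, 7⟩ ∈ ⟦next to⟧} = {1, 3, 4, 5, 6, 8, 9, 11, 12}
⟦cat⟧ = {1, 2, 3, 4, 5, 7, 8, 10, 11, 12}
… ∩ ⟦under 8⟧ = {1, 2, 3, 4, 5, 7, 8, 10, 11, 12} ∩ {1, 2, 3, 5, 9, 10, 11} = {1, 2, 3, 5, 10, 11}
… ∩ ⟦next to 7⟧ = {1, 2, 3, 5, 10, 11} ∩ {1, 3, 4, 5, 6, 8, 9, 11, 12} = {1, 3, 5, 11}
… ∩ ⟦brown⟧ = {1, 3, 5, 11} ∩ {1, 3, 8, 10, 11, 12} = {1, 3, 11}
So ⟦brown cat under 8 next to 7⟧ = {1, 3, 11}.

{1, 3, 11}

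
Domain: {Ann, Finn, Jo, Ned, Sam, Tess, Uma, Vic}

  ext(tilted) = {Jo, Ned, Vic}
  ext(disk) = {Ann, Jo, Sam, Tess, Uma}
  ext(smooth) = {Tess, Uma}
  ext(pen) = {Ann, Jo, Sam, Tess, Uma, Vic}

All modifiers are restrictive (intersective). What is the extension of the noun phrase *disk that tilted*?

{Jo}

⟦that tilted⟧ = ⟦tilted⟧ = {Jo, Ned, Vic}
⟦disk⟧ = {Ann, Jo, Sam, Tess, Uma}
… ∩ ⟦that tilted⟧ = {Ann, Jo, Sam, Tess, Uma} ∩ {Jo, Ned, Vic} = {Jo}
So ⟦disk that tilted⟧ = {Jo}.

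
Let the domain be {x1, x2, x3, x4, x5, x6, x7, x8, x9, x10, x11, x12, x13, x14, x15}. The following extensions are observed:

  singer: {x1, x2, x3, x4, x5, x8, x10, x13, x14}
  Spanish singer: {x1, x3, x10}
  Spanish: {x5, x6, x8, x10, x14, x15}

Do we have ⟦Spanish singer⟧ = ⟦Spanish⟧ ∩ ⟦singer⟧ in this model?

no

⟦Spanish⟧ ∩ ⟦singer⟧ = {x5, x6, x8, x10, x14, x15} ∩ {x1, x2, x3, x4, x5, x8, x10, x13, x14} = {x5, x8, x10, x14}
Observed ⟦Spanish singer⟧ = {x1, x3, x10}.
These differ, so the modifier is not intersective in this model.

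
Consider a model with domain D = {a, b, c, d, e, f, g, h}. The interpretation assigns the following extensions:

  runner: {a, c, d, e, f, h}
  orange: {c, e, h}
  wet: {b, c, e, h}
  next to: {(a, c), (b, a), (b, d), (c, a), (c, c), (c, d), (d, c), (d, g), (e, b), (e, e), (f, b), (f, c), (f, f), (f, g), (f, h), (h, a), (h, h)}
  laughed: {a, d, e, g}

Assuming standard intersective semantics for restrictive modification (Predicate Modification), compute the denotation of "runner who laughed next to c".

{a, d}

⟦who laughed⟧ = ⟦laughed⟧ = {a, d, e, g}
⟦next to c⟧ = {x : ⟨x, c⟩ ∈ ⟦next to⟧} = {a, c, d, f}
⟦runner⟧ = {a, c, d, e, f, h}
… ∩ ⟦who laughed⟧ = {a, c, d, e, f, h} ∩ {a, d, e, g} = {a, d, e}
… ∩ ⟦next to c⟧ = {a, d, e} ∩ {a, c, d, f} = {a, d}
So ⟦runner who laughed next to c⟧ = {a, d}.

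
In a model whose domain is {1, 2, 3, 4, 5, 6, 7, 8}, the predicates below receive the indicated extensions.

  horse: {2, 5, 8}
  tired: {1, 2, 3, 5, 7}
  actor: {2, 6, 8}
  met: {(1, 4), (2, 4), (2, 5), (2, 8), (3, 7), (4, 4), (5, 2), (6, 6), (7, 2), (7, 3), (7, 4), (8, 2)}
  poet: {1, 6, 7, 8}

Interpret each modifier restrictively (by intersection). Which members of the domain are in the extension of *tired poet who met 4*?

{1, 7}

⟦who met 4⟧ = {x : ⟨x, 4⟩ ∈ ⟦met⟧} = {1, 2, 4, 7}
⟦poet⟧ = {1, 6, 7, 8}
… ∩ ⟦who met 4⟧ = {1, 6, 7, 8} ∩ {1, 2, 4, 7} = {1, 7}
… ∩ ⟦tired⟧ = {1, 7} ∩ {1, 2, 3, 5, 7} = {1, 7}
So ⟦tired poet who met 4⟧ = {1, 7}.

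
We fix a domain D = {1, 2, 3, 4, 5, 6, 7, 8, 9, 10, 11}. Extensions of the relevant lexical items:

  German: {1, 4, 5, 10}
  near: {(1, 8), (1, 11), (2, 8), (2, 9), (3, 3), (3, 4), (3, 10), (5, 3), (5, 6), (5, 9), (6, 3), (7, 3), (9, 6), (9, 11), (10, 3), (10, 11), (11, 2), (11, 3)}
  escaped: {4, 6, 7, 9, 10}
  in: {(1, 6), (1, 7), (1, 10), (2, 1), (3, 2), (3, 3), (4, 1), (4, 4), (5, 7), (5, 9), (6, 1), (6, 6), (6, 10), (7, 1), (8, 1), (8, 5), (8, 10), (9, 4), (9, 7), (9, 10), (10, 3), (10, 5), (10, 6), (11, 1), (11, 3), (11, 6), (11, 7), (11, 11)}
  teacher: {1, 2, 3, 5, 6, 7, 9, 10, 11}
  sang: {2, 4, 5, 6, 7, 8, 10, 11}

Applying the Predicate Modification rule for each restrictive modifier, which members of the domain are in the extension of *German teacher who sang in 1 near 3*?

∅

⟦who sang⟧ = ⟦sang⟧ = {2, 4, 5, 6, 7, 8, 10, 11}
⟦in 1⟧ = {x : ⟨x, 1⟩ ∈ ⟦in⟧} = {2, 4, 6, 7, 8, 11}
⟦near 3⟧ = {x : ⟨x, 3⟩ ∈ ⟦near⟧} = {3, 5, 6, 7, 10, 11}
⟦teacher⟧ = {1, 2, 3, 5, 6, 7, 9, 10, 11}
… ∩ ⟦who sang⟧ = {1, 2, 3, 5, 6, 7, 9, 10, 11} ∩ {2, 4, 5, 6, 7, 8, 10, 11} = {2, 5, 6, 7, 10, 11}
… ∩ ⟦in 1⟧ = {2, 5, 6, 7, 10, 11} ∩ {2, 4, 6, 7, 8, 11} = {2, 6, 7, 11}
… ∩ ⟦near 3⟧ = {2, 6, 7, 11} ∩ {3, 5, 6, 7, 10, 11} = {6, 7, 11}
… ∩ ⟦German⟧ = {6, 7, 11} ∩ {1, 4, 5, 10} = ∅
So ⟦German teacher who sang in 1 near 3⟧ = ∅.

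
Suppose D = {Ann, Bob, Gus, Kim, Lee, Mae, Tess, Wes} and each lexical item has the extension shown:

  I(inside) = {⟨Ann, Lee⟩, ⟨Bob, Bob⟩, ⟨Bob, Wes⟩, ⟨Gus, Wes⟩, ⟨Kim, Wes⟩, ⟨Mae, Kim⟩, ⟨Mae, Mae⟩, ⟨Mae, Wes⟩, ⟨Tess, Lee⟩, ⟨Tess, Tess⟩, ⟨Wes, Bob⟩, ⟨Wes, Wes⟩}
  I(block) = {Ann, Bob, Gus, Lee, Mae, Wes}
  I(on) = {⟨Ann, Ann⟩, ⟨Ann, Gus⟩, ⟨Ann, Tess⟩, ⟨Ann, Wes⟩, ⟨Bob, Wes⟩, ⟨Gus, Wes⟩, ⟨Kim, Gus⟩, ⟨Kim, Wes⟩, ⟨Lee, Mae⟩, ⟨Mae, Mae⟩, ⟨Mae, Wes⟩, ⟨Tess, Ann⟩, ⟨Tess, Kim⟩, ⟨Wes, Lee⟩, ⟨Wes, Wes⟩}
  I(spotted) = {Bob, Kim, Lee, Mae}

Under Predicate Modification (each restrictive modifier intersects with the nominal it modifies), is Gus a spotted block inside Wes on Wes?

⟦inside Wes⟧ = {x : ⟨x, Wes⟩ ∈ ⟦inside⟧} = {Bob, Gus, Kim, Mae, Wes}
⟦on Wes⟧ = {x : ⟨x, Wes⟩ ∈ ⟦on⟧} = {Ann, Bob, Gus, Kim, Mae, Wes}
⟦block⟧ = {Ann, Bob, Gus, Lee, Mae, Wes}
… ∩ ⟦inside Wes⟧ = {Ann, Bob, Gus, Lee, Mae, Wes} ∩ {Bob, Gus, Kim, Mae, Wes} = {Bob, Gus, Mae, Wes}
… ∩ ⟦on Wes⟧ = {Bob, Gus, Mae, Wes} ∩ {Ann, Bob, Gus, Kim, Mae, Wes} = {Bob, Gus, Mae, Wes}
… ∩ ⟦spotted⟧ = {Bob, Gus, Mae, Wes} ∩ {Bob, Kim, Lee, Mae} = {Bob, Mae}
⟦spotted block inside Wes on Wes⟧ = {Bob, Mae}; Gus ∉ this set.

no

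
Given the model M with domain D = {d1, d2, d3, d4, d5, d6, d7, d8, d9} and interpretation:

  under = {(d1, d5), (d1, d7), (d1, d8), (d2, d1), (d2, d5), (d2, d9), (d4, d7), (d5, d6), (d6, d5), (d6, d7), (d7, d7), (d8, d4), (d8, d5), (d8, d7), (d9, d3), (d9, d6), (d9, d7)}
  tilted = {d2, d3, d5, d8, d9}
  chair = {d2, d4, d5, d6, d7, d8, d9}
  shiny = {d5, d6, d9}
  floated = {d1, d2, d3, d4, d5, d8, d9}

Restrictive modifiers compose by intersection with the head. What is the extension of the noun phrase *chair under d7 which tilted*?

{d8, d9}

⟦under d7⟧ = {x : ⟨x, d7⟩ ∈ ⟦under⟧} = {d1, d4, d6, d7, d8, d9}
⟦which tilted⟧ = ⟦tilted⟧ = {d2, d3, d5, d8, d9}
⟦chair⟧ = {d2, d4, d5, d6, d7, d8, d9}
… ∩ ⟦under d7⟧ = {d2, d4, d5, d6, d7, d8, d9} ∩ {d1, d4, d6, d7, d8, d9} = {d4, d6, d7, d8, d9}
… ∩ ⟦which tilted⟧ = {d4, d6, d7, d8, d9} ∩ {d2, d3, d5, d8, d9} = {d8, d9}
So ⟦chair under d7 which tilted⟧ = {d8, d9}.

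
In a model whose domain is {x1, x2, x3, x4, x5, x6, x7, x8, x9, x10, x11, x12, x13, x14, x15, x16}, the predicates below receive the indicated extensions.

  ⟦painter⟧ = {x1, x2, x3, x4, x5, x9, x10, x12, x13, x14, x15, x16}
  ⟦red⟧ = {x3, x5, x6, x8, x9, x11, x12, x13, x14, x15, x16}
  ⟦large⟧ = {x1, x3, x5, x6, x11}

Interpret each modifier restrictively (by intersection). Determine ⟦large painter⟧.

⟦painter⟧ = {x1, x2, x3, x4, x5, x9, x10, x12, x13, x14, x15, x16}
… ∩ ⟦large⟧ = {x1, x2, x3, x4, x5, x9, x10, x12, x13, x14, x15, x16} ∩ {x1, x3, x5, x6, x11} = {x1, x3, x5}
So ⟦large painter⟧ = {x1, x3, x5}.

{x1, x3, x5}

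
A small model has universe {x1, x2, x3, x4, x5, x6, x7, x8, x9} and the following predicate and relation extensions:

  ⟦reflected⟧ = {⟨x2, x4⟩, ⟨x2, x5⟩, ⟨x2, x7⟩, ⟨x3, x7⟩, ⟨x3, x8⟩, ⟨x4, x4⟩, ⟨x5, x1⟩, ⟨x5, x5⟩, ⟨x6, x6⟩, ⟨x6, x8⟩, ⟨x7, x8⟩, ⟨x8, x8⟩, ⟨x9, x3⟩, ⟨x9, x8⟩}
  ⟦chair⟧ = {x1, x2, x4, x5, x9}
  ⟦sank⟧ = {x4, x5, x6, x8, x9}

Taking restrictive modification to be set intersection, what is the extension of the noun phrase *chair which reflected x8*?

⟦which reflected x8⟧ = {x : ⟨x, x8⟩ ∈ ⟦reflected⟧} = {x3, x6, x7, x8, x9}
⟦chair⟧ = {x1, x2, x4, x5, x9}
… ∩ ⟦which reflected x8⟧ = {x1, x2, x4, x5, x9} ∩ {x3, x6, x7, x8, x9} = {x9}
So ⟦chair which reflected x8⟧ = {x9}.

{x9}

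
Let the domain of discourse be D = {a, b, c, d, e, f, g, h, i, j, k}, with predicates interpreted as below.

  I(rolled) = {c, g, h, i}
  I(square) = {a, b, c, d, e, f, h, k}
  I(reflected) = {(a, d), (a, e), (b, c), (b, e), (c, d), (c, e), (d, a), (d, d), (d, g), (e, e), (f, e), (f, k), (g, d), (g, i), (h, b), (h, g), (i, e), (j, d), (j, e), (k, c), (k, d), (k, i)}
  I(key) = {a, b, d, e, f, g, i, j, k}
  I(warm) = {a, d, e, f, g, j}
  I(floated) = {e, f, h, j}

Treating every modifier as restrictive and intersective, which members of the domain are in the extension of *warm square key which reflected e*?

⟦which reflected e⟧ = {x : ⟨x, e⟩ ∈ ⟦reflected⟧} = {a, b, c, e, f, i, j}
⟦key⟧ = {a, b, d, e, f, g, i, j, k}
… ∩ ⟦which reflected e⟧ = {a, b, d, e, f, g, i, j, k} ∩ {a, b, c, e, f, i, j} = {a, b, e, f, i, j}
… ∩ ⟦warm⟧ = {a, b, e, f, i, j} ∩ {a, d, e, f, g, j} = {a, e, f, j}
… ∩ ⟦square⟧ = {a, e, f, j} ∩ {a, b, c, d, e, f, h, k} = {a, e, f}
So ⟦warm square key which reflected e⟧ = {a, e, f}.

{a, e, f}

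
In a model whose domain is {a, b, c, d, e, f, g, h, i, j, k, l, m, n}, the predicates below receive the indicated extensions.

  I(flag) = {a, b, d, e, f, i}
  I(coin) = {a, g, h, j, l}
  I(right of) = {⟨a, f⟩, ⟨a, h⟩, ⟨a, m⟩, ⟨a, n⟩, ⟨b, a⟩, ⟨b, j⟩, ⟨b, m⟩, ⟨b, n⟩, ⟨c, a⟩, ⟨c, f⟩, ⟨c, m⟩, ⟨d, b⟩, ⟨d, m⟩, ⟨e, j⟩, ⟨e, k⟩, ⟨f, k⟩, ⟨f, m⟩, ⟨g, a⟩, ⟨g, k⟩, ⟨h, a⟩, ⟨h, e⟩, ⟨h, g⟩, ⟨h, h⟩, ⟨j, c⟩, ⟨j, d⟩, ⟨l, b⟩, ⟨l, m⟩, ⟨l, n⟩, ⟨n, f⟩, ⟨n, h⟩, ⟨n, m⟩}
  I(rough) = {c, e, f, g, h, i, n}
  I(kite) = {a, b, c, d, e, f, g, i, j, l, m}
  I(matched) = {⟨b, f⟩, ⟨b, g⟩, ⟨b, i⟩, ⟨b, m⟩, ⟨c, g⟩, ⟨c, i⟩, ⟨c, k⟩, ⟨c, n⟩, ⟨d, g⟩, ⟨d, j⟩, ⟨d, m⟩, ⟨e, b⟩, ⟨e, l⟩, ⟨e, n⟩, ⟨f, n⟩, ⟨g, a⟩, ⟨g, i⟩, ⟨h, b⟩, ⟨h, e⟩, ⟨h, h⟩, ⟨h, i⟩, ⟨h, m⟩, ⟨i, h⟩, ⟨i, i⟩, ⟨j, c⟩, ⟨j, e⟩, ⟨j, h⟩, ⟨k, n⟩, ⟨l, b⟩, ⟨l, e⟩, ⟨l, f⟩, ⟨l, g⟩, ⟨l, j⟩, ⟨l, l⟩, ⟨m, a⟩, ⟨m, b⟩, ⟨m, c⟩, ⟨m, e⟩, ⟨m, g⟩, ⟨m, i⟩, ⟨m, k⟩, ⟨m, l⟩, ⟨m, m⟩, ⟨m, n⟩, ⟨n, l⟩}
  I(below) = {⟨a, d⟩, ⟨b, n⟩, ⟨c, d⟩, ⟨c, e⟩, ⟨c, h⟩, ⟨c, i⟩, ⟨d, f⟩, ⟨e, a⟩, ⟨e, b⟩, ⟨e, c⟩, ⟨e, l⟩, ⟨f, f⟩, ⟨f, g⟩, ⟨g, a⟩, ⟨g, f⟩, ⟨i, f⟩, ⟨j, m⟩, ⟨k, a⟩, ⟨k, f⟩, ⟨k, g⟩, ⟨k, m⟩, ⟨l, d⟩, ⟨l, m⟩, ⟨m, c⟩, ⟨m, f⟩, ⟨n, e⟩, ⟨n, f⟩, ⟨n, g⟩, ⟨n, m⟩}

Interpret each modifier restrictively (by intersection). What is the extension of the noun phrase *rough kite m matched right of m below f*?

{ }

⟦m matched⟧ = {x : ⟨m, x⟩ ∈ ⟦matched⟧} = {a, b, c, e, g, i, k, l, m, n}
⟦right of m⟧ = {x : ⟨x, m⟩ ∈ ⟦right of⟧} = {a, b, c, d, f, l, n}
⟦below f⟧ = {x : ⟨x, f⟩ ∈ ⟦below⟧} = {d, f, g, i, k, m, n}
⟦kite⟧ = {a, b, c, d, e, f, g, i, j, l, m}
… ∩ ⟦m matched⟧ = {a, b, c, d, e, f, g, i, j, l, m} ∩ {a, b, c, e, g, i, k, l, m, n} = {a, b, c, e, g, i, l, m}
… ∩ ⟦right of m⟧ = {a, b, c, e, g, i, l, m} ∩ {a, b, c, d, f, l, n} = {a, b, c, l}
… ∩ ⟦below f⟧ = {a, b, c, l} ∩ {d, f, g, i, k, m, n} = ∅
… ∩ ⟦rough⟧ = ∅ ∩ {c, e, f, g, h, i, n} = ∅
So ⟦rough kite m matched right of m below f⟧ = { }.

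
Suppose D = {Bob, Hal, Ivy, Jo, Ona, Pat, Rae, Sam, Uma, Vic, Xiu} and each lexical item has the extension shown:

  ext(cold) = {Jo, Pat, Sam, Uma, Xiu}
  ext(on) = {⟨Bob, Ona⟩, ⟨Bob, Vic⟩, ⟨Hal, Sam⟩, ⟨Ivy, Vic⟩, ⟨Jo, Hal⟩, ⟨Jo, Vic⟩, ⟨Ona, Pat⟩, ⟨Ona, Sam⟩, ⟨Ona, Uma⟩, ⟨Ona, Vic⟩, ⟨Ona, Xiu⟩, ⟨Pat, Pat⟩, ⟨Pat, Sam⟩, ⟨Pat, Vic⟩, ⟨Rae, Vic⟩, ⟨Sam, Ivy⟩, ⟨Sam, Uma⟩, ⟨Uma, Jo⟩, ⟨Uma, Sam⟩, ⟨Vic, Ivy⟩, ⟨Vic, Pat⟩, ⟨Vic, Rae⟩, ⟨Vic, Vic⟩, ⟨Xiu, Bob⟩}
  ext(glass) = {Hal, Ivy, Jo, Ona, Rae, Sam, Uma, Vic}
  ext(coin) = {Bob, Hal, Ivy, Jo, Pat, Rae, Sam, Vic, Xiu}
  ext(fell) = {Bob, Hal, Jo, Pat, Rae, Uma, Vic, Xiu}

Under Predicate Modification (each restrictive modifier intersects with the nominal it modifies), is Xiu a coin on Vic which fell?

no

⟦on Vic⟧ = {x : ⟨x, Vic⟩ ∈ ⟦on⟧} = {Bob, Ivy, Jo, Ona, Pat, Rae, Vic}
⟦which fell⟧ = ⟦fell⟧ = {Bob, Hal, Jo, Pat, Rae, Uma, Vic, Xiu}
⟦coin⟧ = {Bob, Hal, Ivy, Jo, Pat, Rae, Sam, Vic, Xiu}
… ∩ ⟦on Vic⟧ = {Bob, Hal, Ivy, Jo, Pat, Rae, Sam, Vic, Xiu} ∩ {Bob, Ivy, Jo, Ona, Pat, Rae, Vic} = {Bob, Ivy, Jo, Pat, Rae, Vic}
… ∩ ⟦which fell⟧ = {Bob, Ivy, Jo, Pat, Rae, Vic} ∩ {Bob, Hal, Jo, Pat, Rae, Uma, Vic, Xiu} = {Bob, Jo, Pat, Rae, Vic}
⟦coin on Vic which fell⟧ = {Bob, Jo, Pat, Rae, Vic}; Xiu ∉ this set.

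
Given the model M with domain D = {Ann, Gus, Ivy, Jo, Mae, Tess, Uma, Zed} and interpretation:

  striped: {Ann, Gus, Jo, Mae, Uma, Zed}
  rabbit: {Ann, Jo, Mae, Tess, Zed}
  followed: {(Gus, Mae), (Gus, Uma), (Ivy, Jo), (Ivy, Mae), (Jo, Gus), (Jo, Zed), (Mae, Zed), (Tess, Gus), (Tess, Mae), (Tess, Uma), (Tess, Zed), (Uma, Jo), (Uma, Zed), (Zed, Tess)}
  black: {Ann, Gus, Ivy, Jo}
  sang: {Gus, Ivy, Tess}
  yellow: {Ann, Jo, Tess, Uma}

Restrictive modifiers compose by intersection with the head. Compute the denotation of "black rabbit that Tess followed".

{}

⟦that Tess followed⟧ = {x : ⟨Tess, x⟩ ∈ ⟦followed⟧} = {Gus, Mae, Uma, Zed}
⟦rabbit⟧ = {Ann, Jo, Mae, Tess, Zed}
… ∩ ⟦that Tess followed⟧ = {Ann, Jo, Mae, Tess, Zed} ∩ {Gus, Mae, Uma, Zed} = {Mae, Zed}
… ∩ ⟦black⟧ = {Mae, Zed} ∩ {Ann, Gus, Ivy, Jo} = ∅
So ⟦black rabbit that Tess followed⟧ = {}.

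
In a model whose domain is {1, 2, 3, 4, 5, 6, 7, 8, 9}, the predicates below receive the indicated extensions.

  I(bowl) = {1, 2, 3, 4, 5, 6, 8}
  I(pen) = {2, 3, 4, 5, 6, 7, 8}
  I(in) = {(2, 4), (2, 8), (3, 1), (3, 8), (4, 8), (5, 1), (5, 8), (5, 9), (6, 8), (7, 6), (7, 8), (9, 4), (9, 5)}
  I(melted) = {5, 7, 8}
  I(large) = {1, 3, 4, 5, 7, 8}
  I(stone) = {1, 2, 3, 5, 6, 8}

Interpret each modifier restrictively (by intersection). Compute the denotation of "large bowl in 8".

⟦in 8⟧ = {x : ⟨x, 8⟩ ∈ ⟦in⟧} = {2, 3, 4, 5, 6, 7}
⟦bowl⟧ = {1, 2, 3, 4, 5, 6, 8}
… ∩ ⟦in 8⟧ = {1, 2, 3, 4, 5, 6, 8} ∩ {2, 3, 4, 5, 6, 7} = {2, 3, 4, 5, 6}
… ∩ ⟦large⟧ = {2, 3, 4, 5, 6} ∩ {1, 3, 4, 5, 7, 8} = {3, 4, 5}
So ⟦large bowl in 8⟧ = {3, 4, 5}.

{3, 4, 5}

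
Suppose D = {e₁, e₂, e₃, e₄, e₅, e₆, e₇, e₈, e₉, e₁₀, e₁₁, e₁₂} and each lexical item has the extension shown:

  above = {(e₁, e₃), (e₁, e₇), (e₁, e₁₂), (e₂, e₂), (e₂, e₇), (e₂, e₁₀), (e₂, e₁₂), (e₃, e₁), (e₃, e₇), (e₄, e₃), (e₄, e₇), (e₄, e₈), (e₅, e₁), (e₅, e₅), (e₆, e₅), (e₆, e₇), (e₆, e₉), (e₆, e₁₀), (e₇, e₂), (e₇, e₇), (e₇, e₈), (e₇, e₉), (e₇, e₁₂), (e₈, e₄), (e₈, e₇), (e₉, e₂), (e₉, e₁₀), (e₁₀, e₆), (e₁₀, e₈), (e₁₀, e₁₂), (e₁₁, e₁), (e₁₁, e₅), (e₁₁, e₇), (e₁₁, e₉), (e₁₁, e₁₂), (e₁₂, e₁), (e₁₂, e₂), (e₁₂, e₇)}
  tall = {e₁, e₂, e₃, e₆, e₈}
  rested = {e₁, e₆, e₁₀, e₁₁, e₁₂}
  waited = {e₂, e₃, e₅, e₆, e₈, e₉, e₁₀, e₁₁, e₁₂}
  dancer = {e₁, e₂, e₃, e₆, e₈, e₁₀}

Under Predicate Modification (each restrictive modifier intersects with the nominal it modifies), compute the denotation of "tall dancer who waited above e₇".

{e₂, e₃, e₆, e₈}

⟦who waited⟧ = ⟦waited⟧ = {e₂, e₃, e₅, e₆, e₈, e₉, e₁₀, e₁₁, e₁₂}
⟦above e₇⟧ = {x : ⟨x, e₇⟩ ∈ ⟦above⟧} = {e₁, e₂, e₃, e₄, e₆, e₇, e₈, e₁₁, e₁₂}
⟦dancer⟧ = {e₁, e₂, e₃, e₆, e₈, e₁₀}
… ∩ ⟦who waited⟧ = {e₁, e₂, e₃, e₆, e₈, e₁₀} ∩ {e₂, e₃, e₅, e₆, e₈, e₉, e₁₀, e₁₁, e₁₂} = {e₂, e₃, e₆, e₈, e₁₀}
… ∩ ⟦above e₇⟧ = {e₂, e₃, e₆, e₈, e₁₀} ∩ {e₁, e₂, e₃, e₄, e₆, e₇, e₈, e₁₁, e₁₂} = {e₂, e₃, e₆, e₈}
… ∩ ⟦tall⟧ = {e₂, e₃, e₆, e₈} ∩ {e₁, e₂, e₃, e₆, e₈} = {e₂, e₃, e₆, e₈}
So ⟦tall dancer who waited above e₇⟧ = {e₂, e₃, e₆, e₈}.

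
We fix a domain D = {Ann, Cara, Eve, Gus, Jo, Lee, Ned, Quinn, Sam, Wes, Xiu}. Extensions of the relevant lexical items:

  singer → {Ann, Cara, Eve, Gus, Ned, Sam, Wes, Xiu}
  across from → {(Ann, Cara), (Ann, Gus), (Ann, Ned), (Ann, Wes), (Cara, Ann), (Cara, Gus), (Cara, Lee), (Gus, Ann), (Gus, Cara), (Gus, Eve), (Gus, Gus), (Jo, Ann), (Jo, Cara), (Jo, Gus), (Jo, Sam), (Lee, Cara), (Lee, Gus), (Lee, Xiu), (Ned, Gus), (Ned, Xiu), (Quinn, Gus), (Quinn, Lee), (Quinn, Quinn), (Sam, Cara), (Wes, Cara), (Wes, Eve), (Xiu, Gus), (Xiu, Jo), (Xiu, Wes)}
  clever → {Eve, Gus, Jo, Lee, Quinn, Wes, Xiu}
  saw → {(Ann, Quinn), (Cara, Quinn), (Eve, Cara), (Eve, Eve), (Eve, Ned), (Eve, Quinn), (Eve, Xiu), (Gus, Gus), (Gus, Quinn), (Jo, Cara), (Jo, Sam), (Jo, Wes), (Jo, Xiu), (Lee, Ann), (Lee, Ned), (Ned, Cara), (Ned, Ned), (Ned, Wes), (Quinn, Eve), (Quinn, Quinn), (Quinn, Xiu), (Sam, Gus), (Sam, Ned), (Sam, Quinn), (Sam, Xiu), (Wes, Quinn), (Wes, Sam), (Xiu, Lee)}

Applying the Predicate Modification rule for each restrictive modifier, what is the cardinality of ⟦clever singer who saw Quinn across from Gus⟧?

⟦who saw Quinn⟧ = {x : ⟨x, Quinn⟩ ∈ ⟦saw⟧} = {Ann, Cara, Eve, Gus, Quinn, Sam, Wes}
⟦across from Gus⟧ = {x : ⟨x, Gus⟩ ∈ ⟦across from⟧} = {Ann, Cara, Gus, Jo, Lee, Ned, Quinn, Xiu}
⟦singer⟧ = {Ann, Cara, Eve, Gus, Ned, Sam, Wes, Xiu}
… ∩ ⟦who saw Quinn⟧ = {Ann, Cara, Eve, Gus, Ned, Sam, Wes, Xiu} ∩ {Ann, Cara, Eve, Gus, Quinn, Sam, Wes} = {Ann, Cara, Eve, Gus, Sam, Wes}
… ∩ ⟦across from Gus⟧ = {Ann, Cara, Eve, Gus, Sam, Wes} ∩ {Ann, Cara, Gus, Jo, Lee, Ned, Quinn, Xiu} = {Ann, Cara, Gus}
… ∩ ⟦clever⟧ = {Ann, Cara, Gus} ∩ {Eve, Gus, Jo, Lee, Quinn, Wes, Xiu} = {Gus}
⟦clever singer who saw Quinn across from Gus⟧ = {Gus}, so the cardinality is 1.

1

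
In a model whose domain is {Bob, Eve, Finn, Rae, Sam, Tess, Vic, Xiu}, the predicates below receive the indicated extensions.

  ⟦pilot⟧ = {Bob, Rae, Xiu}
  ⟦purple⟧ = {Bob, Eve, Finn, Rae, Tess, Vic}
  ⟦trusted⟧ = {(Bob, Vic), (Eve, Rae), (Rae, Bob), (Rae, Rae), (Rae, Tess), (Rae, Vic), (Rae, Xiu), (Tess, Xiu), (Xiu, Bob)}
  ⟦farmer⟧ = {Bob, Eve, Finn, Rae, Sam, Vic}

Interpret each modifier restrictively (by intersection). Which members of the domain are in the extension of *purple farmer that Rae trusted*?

⟦that Rae trusted⟧ = {x : ⟨Rae, x⟩ ∈ ⟦trusted⟧} = {Bob, Rae, Tess, Vic, Xiu}
⟦farmer⟧ = {Bob, Eve, Finn, Rae, Sam, Vic}
… ∩ ⟦that Rae trusted⟧ = {Bob, Eve, Finn, Rae, Sam, Vic} ∩ {Bob, Rae, Tess, Vic, Xiu} = {Bob, Rae, Vic}
… ∩ ⟦purple⟧ = {Bob, Rae, Vic} ∩ {Bob, Eve, Finn, Rae, Tess, Vic} = {Bob, Rae, Vic}
So ⟦purple farmer that Rae trusted⟧ = {Bob, Rae, Vic}.

{Bob, Rae, Vic}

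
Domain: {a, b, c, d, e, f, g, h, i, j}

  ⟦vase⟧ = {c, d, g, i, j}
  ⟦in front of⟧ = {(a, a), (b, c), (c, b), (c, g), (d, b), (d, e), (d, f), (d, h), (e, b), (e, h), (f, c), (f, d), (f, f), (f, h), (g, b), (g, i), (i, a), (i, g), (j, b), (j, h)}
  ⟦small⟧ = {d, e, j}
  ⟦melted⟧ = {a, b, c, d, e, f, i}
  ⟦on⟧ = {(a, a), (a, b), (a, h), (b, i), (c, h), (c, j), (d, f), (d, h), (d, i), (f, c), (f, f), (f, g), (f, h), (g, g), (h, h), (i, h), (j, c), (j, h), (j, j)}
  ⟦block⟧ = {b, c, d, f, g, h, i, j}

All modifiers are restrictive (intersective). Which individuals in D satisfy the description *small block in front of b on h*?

{d, j}

⟦in front of b⟧ = {x : ⟨x, b⟩ ∈ ⟦in front of⟧} = {c, d, e, g, j}
⟦on h⟧ = {x : ⟨x, h⟩ ∈ ⟦on⟧} = {a, c, d, f, h, i, j}
⟦block⟧ = {b, c, d, f, g, h, i, j}
… ∩ ⟦in front of b⟧ = {b, c, d, f, g, h, i, j} ∩ {c, d, e, g, j} = {c, d, g, j}
… ∩ ⟦on h⟧ = {c, d, g, j} ∩ {a, c, d, f, h, i, j} = {c, d, j}
… ∩ ⟦small⟧ = {c, d, j} ∩ {d, e, j} = {d, j}
So ⟦small block in front of b on h⟧ = {d, j}.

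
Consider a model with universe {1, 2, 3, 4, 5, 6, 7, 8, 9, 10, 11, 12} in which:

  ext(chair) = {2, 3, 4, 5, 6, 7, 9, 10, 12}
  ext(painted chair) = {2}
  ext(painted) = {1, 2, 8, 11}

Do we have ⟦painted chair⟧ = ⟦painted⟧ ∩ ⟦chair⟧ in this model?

yes

⟦painted⟧ ∩ ⟦chair⟧ = {1, 2, 8, 11} ∩ {2, 3, 4, 5, 6, 7, 9, 10, 12} = {2}
Observed ⟦painted chair⟧ = {2}.
These coincide, so the modifier is intersective here.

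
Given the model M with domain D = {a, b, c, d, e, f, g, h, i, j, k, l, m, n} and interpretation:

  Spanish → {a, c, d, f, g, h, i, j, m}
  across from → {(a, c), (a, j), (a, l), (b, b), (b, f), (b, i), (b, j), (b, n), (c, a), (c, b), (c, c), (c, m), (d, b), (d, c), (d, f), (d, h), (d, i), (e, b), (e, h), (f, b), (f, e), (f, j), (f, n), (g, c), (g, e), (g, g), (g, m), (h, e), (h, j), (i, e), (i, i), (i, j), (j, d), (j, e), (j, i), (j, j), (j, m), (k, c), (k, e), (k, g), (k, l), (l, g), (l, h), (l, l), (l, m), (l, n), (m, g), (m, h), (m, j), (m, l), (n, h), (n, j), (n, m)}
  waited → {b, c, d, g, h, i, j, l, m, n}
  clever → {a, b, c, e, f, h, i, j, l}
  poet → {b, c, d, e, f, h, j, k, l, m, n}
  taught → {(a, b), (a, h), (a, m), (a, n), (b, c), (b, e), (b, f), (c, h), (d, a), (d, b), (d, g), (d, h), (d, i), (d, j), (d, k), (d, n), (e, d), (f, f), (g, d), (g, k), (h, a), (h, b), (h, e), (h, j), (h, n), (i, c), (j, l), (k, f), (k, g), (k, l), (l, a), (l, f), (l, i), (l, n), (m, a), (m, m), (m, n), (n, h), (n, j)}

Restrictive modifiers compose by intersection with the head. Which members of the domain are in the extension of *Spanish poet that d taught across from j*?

⟦that d taught⟧ = {x : ⟨d, x⟩ ∈ ⟦taught⟧} = {a, b, g, h, i, j, k, n}
⟦across from j⟧ = {x : ⟨x, j⟩ ∈ ⟦across from⟧} = {a, b, f, h, i, j, m, n}
⟦poet⟧ = {b, c, d, e, f, h, j, k, l, m, n}
… ∩ ⟦that d taught⟧ = {b, c, d, e, f, h, j, k, l, m, n} ∩ {a, b, g, h, i, j, k, n} = {b, h, j, k, n}
… ∩ ⟦across from j⟧ = {b, h, j, k, n} ∩ {a, b, f, h, i, j, m, n} = {b, h, j, n}
… ∩ ⟦Spanish⟧ = {b, h, j, n} ∩ {a, c, d, f, g, h, i, j, m} = {h, j}
So ⟦Spanish poet that d taught across from j⟧ = {h, j}.

{h, j}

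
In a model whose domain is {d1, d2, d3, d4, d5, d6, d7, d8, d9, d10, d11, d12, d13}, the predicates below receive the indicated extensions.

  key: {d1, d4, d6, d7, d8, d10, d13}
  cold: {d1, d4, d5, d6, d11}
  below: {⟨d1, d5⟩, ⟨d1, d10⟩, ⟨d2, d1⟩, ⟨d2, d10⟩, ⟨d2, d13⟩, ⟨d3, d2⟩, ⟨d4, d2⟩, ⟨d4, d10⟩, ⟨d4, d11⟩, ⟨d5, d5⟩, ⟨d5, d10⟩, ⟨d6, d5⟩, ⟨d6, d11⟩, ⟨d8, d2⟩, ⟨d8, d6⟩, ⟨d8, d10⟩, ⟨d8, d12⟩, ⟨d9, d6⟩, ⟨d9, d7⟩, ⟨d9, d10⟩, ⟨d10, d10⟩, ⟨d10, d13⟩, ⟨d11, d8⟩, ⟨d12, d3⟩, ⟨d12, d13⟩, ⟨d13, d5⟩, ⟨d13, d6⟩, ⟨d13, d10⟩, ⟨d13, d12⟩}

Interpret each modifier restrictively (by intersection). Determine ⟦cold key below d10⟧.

⟦below d10⟧ = {x : ⟨x, d10⟩ ∈ ⟦below⟧} = {d1, d2, d4, d5, d8, d9, d10, d13}
⟦key⟧ = {d1, d4, d6, d7, d8, d10, d13}
… ∩ ⟦below d10⟧ = {d1, d4, d6, d7, d8, d10, d13} ∩ {d1, d2, d4, d5, d8, d9, d10, d13} = {d1, d4, d8, d10, d13}
… ∩ ⟦cold⟧ = {d1, d4, d8, d10, d13} ∩ {d1, d4, d5, d6, d11} = {d1, d4}
So ⟦cold key below d10⟧ = {d1, d4}.

{d1, d4}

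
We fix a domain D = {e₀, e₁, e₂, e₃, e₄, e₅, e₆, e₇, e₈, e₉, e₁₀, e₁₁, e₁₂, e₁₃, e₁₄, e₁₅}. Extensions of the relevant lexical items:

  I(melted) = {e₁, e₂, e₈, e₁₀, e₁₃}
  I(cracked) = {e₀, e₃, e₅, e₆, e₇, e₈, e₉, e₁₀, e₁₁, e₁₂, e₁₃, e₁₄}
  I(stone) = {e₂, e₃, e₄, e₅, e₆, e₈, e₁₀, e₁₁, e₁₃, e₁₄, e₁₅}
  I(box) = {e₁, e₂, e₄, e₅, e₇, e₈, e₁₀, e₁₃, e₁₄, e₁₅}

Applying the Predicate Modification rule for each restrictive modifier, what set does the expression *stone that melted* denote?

⟦that melted⟧ = ⟦melted⟧ = {e₁, e₂, e₈, e₁₀, e₁₃}
⟦stone⟧ = {e₂, e₃, e₄, e₅, e₆, e₈, e₁₀, e₁₁, e₁₃, e₁₄, e₁₅}
… ∩ ⟦that melted⟧ = {e₂, e₃, e₄, e₅, e₆, e₈, e₁₀, e₁₁, e₁₃, e₁₄, e₁₅} ∩ {e₁, e₂, e₈, e₁₀, e₁₃} = {e₂, e₈, e₁₀, e₁₃}
So ⟦stone that melted⟧ = {e₂, e₈, e₁₀, e₁₃}.

{e₂, e₈, e₁₀, e₁₃}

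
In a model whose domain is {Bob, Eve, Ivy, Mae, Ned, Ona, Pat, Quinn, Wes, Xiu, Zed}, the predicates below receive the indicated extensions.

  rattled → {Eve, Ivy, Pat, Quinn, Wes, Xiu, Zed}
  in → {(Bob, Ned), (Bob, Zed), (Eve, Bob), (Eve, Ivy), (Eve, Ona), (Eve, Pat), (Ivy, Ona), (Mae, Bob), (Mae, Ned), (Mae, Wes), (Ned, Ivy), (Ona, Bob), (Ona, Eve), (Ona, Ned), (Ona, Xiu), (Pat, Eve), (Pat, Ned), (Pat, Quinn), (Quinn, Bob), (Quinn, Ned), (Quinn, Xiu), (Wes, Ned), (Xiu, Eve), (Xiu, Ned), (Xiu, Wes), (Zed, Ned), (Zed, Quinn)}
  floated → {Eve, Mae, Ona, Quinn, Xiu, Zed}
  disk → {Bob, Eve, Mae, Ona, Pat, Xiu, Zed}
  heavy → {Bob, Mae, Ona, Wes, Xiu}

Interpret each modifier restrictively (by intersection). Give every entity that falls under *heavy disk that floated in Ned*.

{Mae, Ona, Xiu}

⟦that floated⟧ = ⟦floated⟧ = {Eve, Mae, Ona, Quinn, Xiu, Zed}
⟦in Ned⟧ = {x : ⟨x, Ned⟩ ∈ ⟦in⟧} = {Bob, Mae, Ona, Pat, Quinn, Wes, Xiu, Zed}
⟦disk⟧ = {Bob, Eve, Mae, Ona, Pat, Xiu, Zed}
… ∩ ⟦that floated⟧ = {Bob, Eve, Mae, Ona, Pat, Xiu, Zed} ∩ {Eve, Mae, Ona, Quinn, Xiu, Zed} = {Eve, Mae, Ona, Xiu, Zed}
… ∩ ⟦in Ned⟧ = {Eve, Mae, Ona, Xiu, Zed} ∩ {Bob, Mae, Ona, Pat, Quinn, Wes, Xiu, Zed} = {Mae, Ona, Xiu, Zed}
… ∩ ⟦heavy⟧ = {Mae, Ona, Xiu, Zed} ∩ {Bob, Mae, Ona, Wes, Xiu} = {Mae, Ona, Xiu}
So ⟦heavy disk that floated in Ned⟧ = {Mae, Ona, Xiu}.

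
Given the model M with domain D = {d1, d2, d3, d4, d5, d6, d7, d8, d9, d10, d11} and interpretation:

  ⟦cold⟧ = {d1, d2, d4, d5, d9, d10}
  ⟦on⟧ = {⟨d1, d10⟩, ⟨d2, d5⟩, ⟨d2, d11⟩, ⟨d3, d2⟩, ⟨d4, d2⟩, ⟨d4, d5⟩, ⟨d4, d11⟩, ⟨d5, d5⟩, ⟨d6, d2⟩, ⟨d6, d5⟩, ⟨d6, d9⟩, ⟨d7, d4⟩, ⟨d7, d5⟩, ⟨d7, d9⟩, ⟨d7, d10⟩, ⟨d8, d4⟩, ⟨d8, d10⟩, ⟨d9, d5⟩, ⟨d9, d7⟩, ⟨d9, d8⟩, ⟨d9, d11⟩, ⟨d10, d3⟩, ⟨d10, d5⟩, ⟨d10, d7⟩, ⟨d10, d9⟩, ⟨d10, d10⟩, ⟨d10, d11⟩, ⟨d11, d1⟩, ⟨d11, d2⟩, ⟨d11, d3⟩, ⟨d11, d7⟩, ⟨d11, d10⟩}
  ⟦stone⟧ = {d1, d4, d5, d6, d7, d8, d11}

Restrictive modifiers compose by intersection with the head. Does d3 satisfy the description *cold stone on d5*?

⟦on d5⟧ = {x : ⟨x, d5⟩ ∈ ⟦on⟧} = {d2, d4, d5, d6, d7, d9, d10}
⟦stone⟧ = {d1, d4, d5, d6, d7, d8, d11}
… ∩ ⟦on d5⟧ = {d1, d4, d5, d6, d7, d8, d11} ∩ {d2, d4, d5, d6, d7, d9, d10} = {d4, d5, d6, d7}
… ∩ ⟦cold⟧ = {d4, d5, d6, d7} ∩ {d1, d2, d4, d5, d9, d10} = {d4, d5}
⟦cold stone on d5⟧ = {d4, d5}; d3 ∉ this set.

no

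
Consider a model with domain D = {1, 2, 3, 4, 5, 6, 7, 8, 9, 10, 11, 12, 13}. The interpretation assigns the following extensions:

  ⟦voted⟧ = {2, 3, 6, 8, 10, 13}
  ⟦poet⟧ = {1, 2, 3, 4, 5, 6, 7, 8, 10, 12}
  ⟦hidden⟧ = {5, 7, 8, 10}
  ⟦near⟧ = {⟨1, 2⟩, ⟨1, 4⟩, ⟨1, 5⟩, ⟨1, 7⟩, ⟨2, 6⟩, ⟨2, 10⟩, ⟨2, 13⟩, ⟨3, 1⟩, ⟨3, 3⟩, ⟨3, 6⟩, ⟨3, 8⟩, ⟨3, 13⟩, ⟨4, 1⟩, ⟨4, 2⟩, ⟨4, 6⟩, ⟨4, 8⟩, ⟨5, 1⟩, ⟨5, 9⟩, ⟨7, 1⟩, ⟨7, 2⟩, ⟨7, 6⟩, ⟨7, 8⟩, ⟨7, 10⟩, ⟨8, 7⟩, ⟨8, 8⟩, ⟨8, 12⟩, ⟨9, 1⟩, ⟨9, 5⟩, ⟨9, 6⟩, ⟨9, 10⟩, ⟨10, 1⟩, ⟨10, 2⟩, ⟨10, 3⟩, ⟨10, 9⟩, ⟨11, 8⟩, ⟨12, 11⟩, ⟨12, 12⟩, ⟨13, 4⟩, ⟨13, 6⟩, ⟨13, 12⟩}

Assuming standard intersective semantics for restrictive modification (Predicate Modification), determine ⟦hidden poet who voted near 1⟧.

⟦who voted⟧ = ⟦voted⟧ = {2, 3, 6, 8, 10, 13}
⟦near 1⟧ = {x : ⟨x, 1⟩ ∈ ⟦near⟧} = {3, 4, 5, 7, 9, 10}
⟦poet⟧ = {1, 2, 3, 4, 5, 6, 7, 8, 10, 12}
… ∩ ⟦who voted⟧ = {1, 2, 3, 4, 5, 6, 7, 8, 10, 12} ∩ {2, 3, 6, 8, 10, 13} = {2, 3, 6, 8, 10}
… ∩ ⟦near 1⟧ = {2, 3, 6, 8, 10} ∩ {3, 4, 5, 7, 9, 10} = {3, 10}
… ∩ ⟦hidden⟧ = {3, 10} ∩ {5, 7, 8, 10} = {10}
So ⟦hidden poet who voted near 1⟧ = {10}.

{10}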